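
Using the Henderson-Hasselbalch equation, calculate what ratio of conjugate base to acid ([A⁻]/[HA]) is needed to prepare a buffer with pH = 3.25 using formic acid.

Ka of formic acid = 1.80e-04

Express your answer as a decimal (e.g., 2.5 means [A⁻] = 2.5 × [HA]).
[A⁻]/[HA] = 0.320

pKa = −log(1.80e-04) = 3.7447. pH = pKa + log([A⁻]/[HA]). 3.25 = 3.7447 + log(ratio). log(ratio) = 3.25 − 3.7447 = -0.4947. ratio = 10^(-0.4947) = 0.320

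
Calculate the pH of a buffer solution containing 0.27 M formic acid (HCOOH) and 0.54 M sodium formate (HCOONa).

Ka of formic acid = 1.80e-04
pH = 4.05

pKa = -log(1.80e-04) = 3.74. pH = pKa + log([A⁻]/[HA]) = 3.74 + log(0.54/0.27)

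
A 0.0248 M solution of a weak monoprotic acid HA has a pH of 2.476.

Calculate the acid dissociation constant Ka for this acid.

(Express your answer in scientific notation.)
K_a = 5.20e-04

[H⁺] = 10^(−pH) = 10^(−2.476) = 3.342e-03 M. For HA ⇌ H⁺ + A⁻, Ka = x²/(C − x) = (3.342e-03)²/(0.0248 − 3.342e-03) = 5.20e-04.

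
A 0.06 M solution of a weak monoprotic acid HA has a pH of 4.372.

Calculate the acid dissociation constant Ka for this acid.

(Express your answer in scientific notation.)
K_a = 3.01e-08

[H⁺] = 10^(−pH) = 10^(−4.372) = 4.246e-05 M. For HA ⇌ H⁺ + A⁻, Ka = x²/(C − x) = (4.246e-05)²/(0.06 − 4.246e-05) = 3.01e-08.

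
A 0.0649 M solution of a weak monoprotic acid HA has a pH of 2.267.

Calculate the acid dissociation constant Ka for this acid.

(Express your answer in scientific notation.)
K_a = 4.92e-04

[H⁺] = 10^(−pH) = 10^(−2.267) = 5.408e-03 M. For HA ⇌ H⁺ + A⁻, Ka = x²/(C − x) = (5.408e-03)²/(0.0649 − 5.408e-03) = 4.92e-04.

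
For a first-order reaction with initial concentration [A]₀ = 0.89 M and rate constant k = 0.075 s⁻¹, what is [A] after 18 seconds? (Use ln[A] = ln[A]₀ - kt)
0.2307 M

ln[A] = ln[A]₀ - k·t = ln(0.89) - (0.075)·(18) = -0.1165 - 1.3500 = -1.4665
[A] = e^(-1.4665) = 0.2307 M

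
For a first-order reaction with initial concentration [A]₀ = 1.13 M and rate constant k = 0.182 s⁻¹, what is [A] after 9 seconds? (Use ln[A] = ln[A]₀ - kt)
0.2196 M

ln[A] = ln[A]₀ - k·t = ln(1.13) - (0.182)·(9) = 0.1222 - 1.6380 = -1.5158
[A] = e^(-1.5158) = 0.2196 M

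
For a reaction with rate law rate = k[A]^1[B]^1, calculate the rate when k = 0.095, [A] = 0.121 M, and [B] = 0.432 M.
0.004966 M/s

rate = k·[A]^1·[B]^1 = 0.095·(0.121)^1·(0.432)^1 = 0.095·0.121·0.432 = 0.004966 M/s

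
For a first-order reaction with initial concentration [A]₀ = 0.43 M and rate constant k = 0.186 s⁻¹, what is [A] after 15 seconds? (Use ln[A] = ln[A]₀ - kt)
0.0264 M

ln[A] = ln[A]₀ - k·t = ln(0.43) - (0.186)·(15) = -0.8440 - 2.7900 = -3.6340
[A] = e^(-3.6340) = 0.0264 M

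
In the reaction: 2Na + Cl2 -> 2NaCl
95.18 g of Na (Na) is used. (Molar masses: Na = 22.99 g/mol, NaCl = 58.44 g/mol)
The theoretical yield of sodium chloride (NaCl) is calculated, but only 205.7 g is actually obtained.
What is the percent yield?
Moles of Na = 95.18 g ÷ 22.99 g/mol = 4.14006 mol
Mole ratio: 2 mol NaCl / 2 mol Na
Moles of NaCl = 4.14006 × (2/2) = 4.14006 mol
Theoretical yield = 4.14006 mol × 58.44 g/mol = 241.95 g
Actual yield = 205.7 g
Percent yield = (205.7 / 241.95) × 100% = 85.0%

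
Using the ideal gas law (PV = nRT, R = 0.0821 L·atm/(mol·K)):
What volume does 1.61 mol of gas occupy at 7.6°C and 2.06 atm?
T = 7.6°C + 273.15 = 280.75 K
V = nRT/P = (1.61 × 0.0821 × 280.75) / 2.06
V = 18.01 L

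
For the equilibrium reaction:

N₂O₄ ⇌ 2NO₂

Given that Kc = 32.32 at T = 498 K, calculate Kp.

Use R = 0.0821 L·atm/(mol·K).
K_p = 1.32e+03

Δn = (moles gaseous products) − (moles gaseous reactants) = 1
T = 498 K; RT = 0.0821 × 498 = 40.8858
Kp = Kc·(RT)^Δn = 32.32 × (40.8858)^1 = 32.32 × 40.8858 = 1.32e+03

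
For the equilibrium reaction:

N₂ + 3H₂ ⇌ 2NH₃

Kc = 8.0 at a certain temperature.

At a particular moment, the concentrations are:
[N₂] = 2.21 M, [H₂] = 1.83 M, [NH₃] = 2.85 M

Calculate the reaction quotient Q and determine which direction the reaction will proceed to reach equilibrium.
Q = 0.600, Q < K, reaction proceeds forward (toward products)

Q = ([NH₃]^2) / ([N₂] × [H₂]^3)
  = ((2.85)^2) / ((2.21)·(1.83)^3) = 8.1225/13.544 = 0.5997
Since Q = 0.5997 < Kc = 8.0, the reaction proceeds forward (toward products) to reach equilibrium.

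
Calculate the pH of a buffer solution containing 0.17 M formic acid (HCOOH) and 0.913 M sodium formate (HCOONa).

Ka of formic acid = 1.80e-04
pH = 4.47

pKa = -log(1.80e-04) = 3.74. pH = pKa + log([A⁻]/[HA]) = 3.74 + log(0.913/0.17)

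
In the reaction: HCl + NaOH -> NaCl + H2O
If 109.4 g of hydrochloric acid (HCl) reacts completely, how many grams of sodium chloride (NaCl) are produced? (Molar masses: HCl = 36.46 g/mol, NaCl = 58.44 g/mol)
Moles of HCl = 109.4 g ÷ 36.46 g/mol = 3.00055 mol
Mole ratio: 1 mol NaCl / 1 mol HCl
Moles of NaCl = 3.00055 × (1/1) = 3.00055 mol
Mass of NaCl = 3.00055 mol × 58.44 g/mol = 175.4 g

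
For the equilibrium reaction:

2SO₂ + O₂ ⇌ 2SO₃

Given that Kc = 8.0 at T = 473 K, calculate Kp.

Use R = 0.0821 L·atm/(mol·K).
K_p = 0.2060

Δn = (moles gaseous products) − (moles gaseous reactants) = -1
T = 473 K; RT = 0.0821 × 473 = 38.8333
Kp = Kc·(RT)^Δn = 8.0 × (38.8333)^-1 = 8.0 × 0.0257511 = 0.2060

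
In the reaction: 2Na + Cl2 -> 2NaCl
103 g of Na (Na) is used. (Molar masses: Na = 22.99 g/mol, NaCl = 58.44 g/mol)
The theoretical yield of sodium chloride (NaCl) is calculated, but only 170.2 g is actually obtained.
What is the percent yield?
Moles of Na = 103 g ÷ 22.99 g/mol = 4.48021 mol
Mole ratio: 2 mol NaCl / 2 mol Na
Moles of NaCl = 4.48021 × (2/2) = 4.48021 mol
Theoretical yield = 4.48021 mol × 58.44 g/mol = 261.82 g
Actual yield = 170.2 g
Percent yield = (170.2 / 261.82) × 100% = 65.0%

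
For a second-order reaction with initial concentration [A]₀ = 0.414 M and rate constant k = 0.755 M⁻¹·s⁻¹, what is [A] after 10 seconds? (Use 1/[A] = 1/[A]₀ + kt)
0.1003 M

1/[A] = 1/[A]₀ + k·t = 1/0.414 + (0.755)·(10) = 2.4155 + 7.5500 = 9.9655
[A] = 1/9.9655 = 0.1003 M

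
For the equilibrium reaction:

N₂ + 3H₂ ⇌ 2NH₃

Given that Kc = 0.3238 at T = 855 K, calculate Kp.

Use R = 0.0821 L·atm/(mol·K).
K_p = 6.57e-05

Δn = (moles gaseous products) − (moles gaseous reactants) = -2
T = 855 K; RT = 0.0821 × 855 = 70.1955
Kp = Kc·(RT)^Δn = 0.3238 × (70.1955)^-2 = 0.3238 × 0.000202946 = 6.57e-05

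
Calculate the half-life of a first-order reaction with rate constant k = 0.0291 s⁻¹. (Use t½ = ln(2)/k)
23.82 s

t½ = ln(2)/k = 0.6931/0.0291 = 23.82 s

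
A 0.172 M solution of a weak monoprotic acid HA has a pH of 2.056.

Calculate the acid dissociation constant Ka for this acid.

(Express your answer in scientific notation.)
K_a = 4.73e-04

[H⁺] = 10^(−pH) = 10^(−2.056) = 8.790e-03 M. For HA ⇌ H⁺ + A⁻, Ka = x²/(C − x) = (8.790e-03)²/(0.172 − 8.790e-03) = 4.73e-04.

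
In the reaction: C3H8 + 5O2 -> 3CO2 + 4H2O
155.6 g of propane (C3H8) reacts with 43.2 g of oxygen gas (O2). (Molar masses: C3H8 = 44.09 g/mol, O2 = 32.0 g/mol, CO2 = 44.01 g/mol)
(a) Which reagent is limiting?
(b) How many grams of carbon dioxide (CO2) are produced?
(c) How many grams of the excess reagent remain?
(a) O2, (b) 35.65 g, (c) 143.7 g

Moles of C3H8 = 155.6 g ÷ 44.09 g/mol = 3.52914 mol
Moles of O2 = 43.2 g ÷ 32.0 g/mol = 1.35 mol
Moles ÷ coefficient: C3H8: 3.52914/1 = 3.529, O2: 1.35/5 = 0.27
(a) O2 has the smaller value, so O2 is the limiting reagent.
(b) Moles of CO2 = 1.35 mol O2 × (3/5) = 0.81 mol; mass = 0.81 mol × 44.01 g/mol = 35.65 g
(c) C3H8 consumed = 1.35 × (1/5) = 0.27 mol; remaining = 3.52914 − 0.27 = 3.25914 mol; mass = 3.25914 mol × 44.09 g/mol = 143.7 g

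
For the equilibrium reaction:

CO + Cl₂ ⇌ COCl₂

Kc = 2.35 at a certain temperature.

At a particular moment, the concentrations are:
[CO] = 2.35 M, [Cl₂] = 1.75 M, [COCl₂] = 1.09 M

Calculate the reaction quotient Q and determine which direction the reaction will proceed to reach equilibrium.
Q = 0.265, Q < K, reaction proceeds forward (toward products)

Q = ([COCl₂]) / ([CO] × [Cl₂])
  = ((1.09)) / ((2.35)·(1.75)) = 1.09/4.1125 = 0.265
Since Q = 0.265 < Kc = 2.35, the reaction proceeds forward (toward products) to reach equilibrium.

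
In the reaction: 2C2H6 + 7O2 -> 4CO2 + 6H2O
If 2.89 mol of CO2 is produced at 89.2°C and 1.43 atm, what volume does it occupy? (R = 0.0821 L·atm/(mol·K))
T = 89.2°C + 273.15 = 362.35 K
V = nRT/P = (2.89 × 0.0821 × 362.35) / 1.43
V = 60.12 L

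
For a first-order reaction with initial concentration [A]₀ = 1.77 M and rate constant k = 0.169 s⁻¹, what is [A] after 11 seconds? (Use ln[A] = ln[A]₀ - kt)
0.2758 M

ln[A] = ln[A]₀ - k·t = ln(1.77) - (0.169)·(11) = 0.5710 - 1.8590 = -1.2880
[A] = e^(-1.2880) = 0.2758 M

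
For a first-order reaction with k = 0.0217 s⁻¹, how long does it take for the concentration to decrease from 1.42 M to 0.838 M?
24.30 s

From ln[A] = ln[A]₀ - k·t: t = ln([A]₀/[A])/k = ln(1.42/0.838)/0.0217 = ln(1.6945)/0.0217 = 0.5274/0.0217 = 24.30 s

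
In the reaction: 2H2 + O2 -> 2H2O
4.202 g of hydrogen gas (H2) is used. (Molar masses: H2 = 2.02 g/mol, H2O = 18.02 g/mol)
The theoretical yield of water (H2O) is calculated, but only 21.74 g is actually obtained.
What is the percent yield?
Moles of H2 = 4.202 g ÷ 2.02 g/mol = 2.0802 mol
Mole ratio: 2 mol H2O / 2 mol H2
Moles of H2O = 2.0802 × (2/2) = 2.0802 mol
Theoretical yield = 2.0802 mol × 18.02 g/mol = 37.485 g
Actual yield = 21.74 g
Percent yield = (21.74 / 37.485) × 100% = 58.0%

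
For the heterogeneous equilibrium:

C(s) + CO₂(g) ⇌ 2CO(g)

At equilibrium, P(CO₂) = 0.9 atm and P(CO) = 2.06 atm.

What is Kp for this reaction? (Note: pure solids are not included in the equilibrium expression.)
K_p = 4.715

Solid C is excluded.
Kp = P(CO)²/P(CO₂) = (2.06)²/0.9 = 4.244/0.9 = 4.715.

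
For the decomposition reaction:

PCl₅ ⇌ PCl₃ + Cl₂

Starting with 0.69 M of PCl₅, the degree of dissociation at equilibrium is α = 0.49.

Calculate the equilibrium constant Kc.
K_c = 0.3248

x = α·[A]₀ = 0.49 × 0.69 = 0.3381 M dissociated.
At eq: [PCl₅] = 0.69 − 0.3381 = 0.3519 M; [PCl₃] = [Cl₂] = x = 0.3381 M.
Kc = [PCl₃][Cl₂]/[PCl₅] = (0.3381)²/0.3519 = 0.3248.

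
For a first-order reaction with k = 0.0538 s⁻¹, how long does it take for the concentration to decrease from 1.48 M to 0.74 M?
12.88 s

From ln[A] = ln[A]₀ - k·t: t = ln([A]₀/[A])/k = ln(1.48/0.74)/0.0538 = ln(2.0000)/0.0538 = 0.6931/0.0538 = 12.88 s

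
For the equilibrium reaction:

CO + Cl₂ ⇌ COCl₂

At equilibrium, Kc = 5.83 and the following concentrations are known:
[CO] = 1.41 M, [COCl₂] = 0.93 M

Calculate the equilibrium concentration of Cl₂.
[Cl₂] = 0.1131 M

Kc = ([COCl₂]) / ([CO] × [Cl₂]) = 5.83
[Cl₂]^1 = (product terms)/(Kc · other reactant terms) = 0.93 / (5.83 · 1.41) = 0.11313
[Cl₂] = 0.1131 M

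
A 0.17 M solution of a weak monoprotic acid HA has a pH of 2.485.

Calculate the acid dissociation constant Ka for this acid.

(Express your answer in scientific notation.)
K_a = 6.43e-05

[H⁺] = 10^(−pH) = 10^(−2.485) = 3.273e-03 M. For HA ⇌ H⁺ + A⁻, Ka = x²/(C − x) = (3.273e-03)²/(0.17 − 3.273e-03) = 6.43e-05.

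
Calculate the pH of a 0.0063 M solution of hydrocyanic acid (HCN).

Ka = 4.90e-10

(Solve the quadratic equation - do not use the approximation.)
pH = 5.76

x² + Ka×x - Ka×C = 0. Using quadratic formula: [H⁺] = 1.7567e-06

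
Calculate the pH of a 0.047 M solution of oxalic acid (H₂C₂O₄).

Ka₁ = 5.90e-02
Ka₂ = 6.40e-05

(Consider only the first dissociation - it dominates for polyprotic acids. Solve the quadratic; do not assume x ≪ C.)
pH = 1.51

x² + Ka₁·x − Ka₁·C = 0 with Ka₁ = 5.90e-02, C = 0.047.
x = (−Ka₁ + √(Ka₁² + 4·Ka₁·C))/2 = 3.0859e-02 M, so pH = 1.51.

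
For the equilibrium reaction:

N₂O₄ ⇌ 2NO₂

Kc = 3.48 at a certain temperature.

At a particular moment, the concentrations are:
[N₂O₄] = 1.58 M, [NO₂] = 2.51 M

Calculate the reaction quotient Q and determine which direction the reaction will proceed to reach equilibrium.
Q = 3.987, Q > K, reaction proceeds reverse (toward reactants)

Q = ([NO₂]^2) / ([N₂O₄])
  = ((2.51)^2) / ((1.58)) = 6.3001/1.58 = 3.987
Since Q = 3.987 > Kc = 3.48, the reaction proceeds reverse (toward reactants) to reach equilibrium.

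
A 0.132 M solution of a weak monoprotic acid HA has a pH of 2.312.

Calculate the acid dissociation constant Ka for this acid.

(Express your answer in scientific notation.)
K_a = 1.87e-04

[H⁺] = 10^(−pH) = 10^(−2.312) = 4.875e-03 M. For HA ⇌ H⁺ + A⁻, Ka = x²/(C − x) = (4.875e-03)²/(0.132 − 4.875e-03) = 1.87e-04.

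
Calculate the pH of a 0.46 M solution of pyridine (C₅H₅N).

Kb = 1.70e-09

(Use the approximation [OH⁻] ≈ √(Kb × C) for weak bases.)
pH = 9.45

[OH⁻] = √(Kb × C) = √(1.70e-09 × 0.46) = 2.7964e-05. pOH = 4.55, pH = 14 - pOH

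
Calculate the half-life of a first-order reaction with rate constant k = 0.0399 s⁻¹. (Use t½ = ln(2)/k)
17.37 s

t½ = ln(2)/k = 0.6931/0.0399 = 17.37 s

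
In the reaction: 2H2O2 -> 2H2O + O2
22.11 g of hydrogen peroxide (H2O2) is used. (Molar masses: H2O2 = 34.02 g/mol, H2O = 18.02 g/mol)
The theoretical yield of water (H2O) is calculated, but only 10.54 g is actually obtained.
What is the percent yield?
Moles of H2O2 = 22.11 g ÷ 34.02 g/mol = 0.649912 mol
Mole ratio: 2 mol H2O / 2 mol H2O2
Moles of H2O = 0.649912 × (2/2) = 0.649912 mol
Theoretical yield = 0.649912 mol × 18.02 g/mol = 11.711 g
Actual yield = 10.54 g
Percent yield = (10.54 / 11.711) × 100% = 90.0%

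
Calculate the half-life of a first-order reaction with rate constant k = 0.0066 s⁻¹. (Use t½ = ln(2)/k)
105.02 s

t½ = ln(2)/k = 0.6931/0.0066 = 105.02 s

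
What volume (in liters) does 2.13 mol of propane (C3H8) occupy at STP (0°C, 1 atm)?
At STP, 1 mol of gas occupies 22.4 L
Volume = 2.13 mol × 22.4 L/mol = 47.71 L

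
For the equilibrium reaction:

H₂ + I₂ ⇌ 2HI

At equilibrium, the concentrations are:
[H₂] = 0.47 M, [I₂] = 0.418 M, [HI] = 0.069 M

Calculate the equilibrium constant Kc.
K_c = 0.0242

Kc = ([HI]^2) / ([H₂] × [I₂])
   = ((0.069)^2) / ((0.47)·(0.418))
   = 0.004761 / 0.19646 = 0.0242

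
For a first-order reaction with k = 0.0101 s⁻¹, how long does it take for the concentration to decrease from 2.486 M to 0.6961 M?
126.03 s

From ln[A] = ln[A]₀ - k·t: t = ln([A]₀/[A])/k = ln(2.486/0.6961)/0.0101 = ln(3.5713)/0.0101 = 1.2729/0.0101 = 126.03 s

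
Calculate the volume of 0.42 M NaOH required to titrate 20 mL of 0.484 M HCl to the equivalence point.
V_{base} = 23.0 mL

At equivalence: moles acid = moles base.
moles HCl = 0.484 M × 0.02 L = 0.00968 mol
V_NaOH = 0.00968 mol ÷ 0.42 M = 0.02305 L = 23.0 mL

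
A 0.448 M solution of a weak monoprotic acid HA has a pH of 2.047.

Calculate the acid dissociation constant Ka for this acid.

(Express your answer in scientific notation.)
K_a = 1.83e-04

[H⁺] = 10^(−pH) = 10^(−2.047) = 8.974e-03 M. For HA ⇌ H⁺ + A⁻, Ka = x²/(C − x) = (8.974e-03)²/(0.448 − 8.974e-03) = 1.83e-04.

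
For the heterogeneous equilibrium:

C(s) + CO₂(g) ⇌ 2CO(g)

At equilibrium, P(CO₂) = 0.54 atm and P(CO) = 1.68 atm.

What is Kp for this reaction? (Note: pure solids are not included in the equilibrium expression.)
K_p = 5.227

Solid C is excluded.
Kp = P(CO)²/P(CO₂) = (1.68)²/0.54 = 2.822/0.54 = 5.227.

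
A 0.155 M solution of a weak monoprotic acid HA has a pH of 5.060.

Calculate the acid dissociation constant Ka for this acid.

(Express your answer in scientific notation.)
K_a = 4.89e-10

[H⁺] = 10^(−pH) = 10^(−5.060) = 8.710e-06 M. For HA ⇌ H⁺ + A⁻, Ka = x²/(C − x) = (8.710e-06)²/(0.155 − 8.710e-06) = 4.89e-10.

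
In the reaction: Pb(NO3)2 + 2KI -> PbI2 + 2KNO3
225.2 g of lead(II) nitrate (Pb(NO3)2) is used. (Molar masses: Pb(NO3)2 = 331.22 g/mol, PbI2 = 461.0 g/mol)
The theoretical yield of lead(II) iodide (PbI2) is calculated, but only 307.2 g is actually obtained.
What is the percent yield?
Moles of Pb(NO3)2 = 225.2 g ÷ 331.22 g/mol = 0.679911 mol
Mole ratio: 1 mol PbI2 / 1 mol Pb(NO3)2
Moles of PbI2 = 0.679911 × (1/1) = 0.679911 mol
Theoretical yield = 0.679911 mol × 461.0 g/mol = 313.44 g
Actual yield = 307.2 g
Percent yield = (307.2 / 313.44) × 100% = 98.0%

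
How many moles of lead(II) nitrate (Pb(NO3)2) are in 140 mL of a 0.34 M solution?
Moles = Molarity × Volume (L)
Moles = 0.34 M × 0.14 L = 0.0476 mol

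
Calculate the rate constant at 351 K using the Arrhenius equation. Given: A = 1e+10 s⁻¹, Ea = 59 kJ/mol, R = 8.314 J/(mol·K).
1.66e+01 s⁻¹

k = A·exp(-Ea/(R·T)) = 1e+10·exp(-59000/(8.314·351)) = 1e+10·exp(-20.2178) = 1e+10·1.6577e-09 = 1.66e+01 s⁻¹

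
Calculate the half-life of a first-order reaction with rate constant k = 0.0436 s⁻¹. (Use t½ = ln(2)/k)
15.90 s

t½ = ln(2)/k = 0.6931/0.0436 = 15.90 s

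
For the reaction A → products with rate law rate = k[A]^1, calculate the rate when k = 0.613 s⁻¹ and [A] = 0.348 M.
0.2133 M/s

rate = k·[A]^1 = 0.613·(0.348)^1 = 0.613·0.348 = 0.2133 M/s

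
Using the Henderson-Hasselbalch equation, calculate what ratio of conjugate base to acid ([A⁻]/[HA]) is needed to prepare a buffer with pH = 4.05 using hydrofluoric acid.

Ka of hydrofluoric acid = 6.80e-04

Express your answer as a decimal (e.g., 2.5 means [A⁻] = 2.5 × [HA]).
[A⁻]/[HA] = 7.630

pKa = −log(6.80e-04) = 3.1675. pH = pKa + log([A⁻]/[HA]). 4.05 = 3.1675 + log(ratio). log(ratio) = 4.05 − 3.1675 = 0.8825. ratio = 10^(0.8825) = 7.630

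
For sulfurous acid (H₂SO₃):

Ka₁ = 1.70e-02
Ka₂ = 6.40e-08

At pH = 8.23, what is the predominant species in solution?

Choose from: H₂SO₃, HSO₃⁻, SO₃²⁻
SO₃²⁻

pKa1 = 1.77, pKa2 = 7.19. Each pKa is the crossover between adjacent species; pH = 8.23 lies in the region where SO₃²⁻ predominates.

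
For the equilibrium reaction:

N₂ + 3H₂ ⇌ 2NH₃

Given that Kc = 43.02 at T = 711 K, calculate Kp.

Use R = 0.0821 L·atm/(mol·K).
K_p = 0.0126

Δn = (moles gaseous products) − (moles gaseous reactants) = -2
T = 711 K; RT = 0.0821 × 711 = 58.3731
Kp = Kc·(RT)^Δn = 43.02 × (58.3731)^-2 = 43.02 × 0.000293477 = 0.0126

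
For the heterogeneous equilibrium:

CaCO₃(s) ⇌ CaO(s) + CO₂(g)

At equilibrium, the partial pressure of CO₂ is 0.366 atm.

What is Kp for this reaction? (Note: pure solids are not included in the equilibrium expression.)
K_p = 0.366

Solids (CaCO₃, CaO) have activity 1 and are excluded.
Kp = P(CO₂) = 0.366.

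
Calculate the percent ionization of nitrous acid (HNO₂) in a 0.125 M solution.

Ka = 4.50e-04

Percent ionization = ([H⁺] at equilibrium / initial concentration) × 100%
Percent ionization = 5.82%

Let x = [H⁺]. Ka = x²/(C - x) ⇒ x² + (4.50e-04)x - (4.50e-04)(0.125) = 0. x = 7.2784e-03. Percent = (7.2784e-03/0.125) × 100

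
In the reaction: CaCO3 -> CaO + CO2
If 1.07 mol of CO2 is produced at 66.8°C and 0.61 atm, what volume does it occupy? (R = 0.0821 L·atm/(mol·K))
T = 66.8°C + 273.15 = 339.95 K
V = nRT/P = (1.07 × 0.0821 × 339.95) / 0.61
V = 48.96 L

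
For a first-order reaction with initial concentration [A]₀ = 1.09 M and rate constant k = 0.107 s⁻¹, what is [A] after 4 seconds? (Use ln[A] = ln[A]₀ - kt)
0.7105 M

ln[A] = ln[A]₀ - k·t = ln(1.09) - (0.107)·(4) = 0.0862 - 0.4280 = -0.3418
[A] = e^(-0.3418) = 0.7105 M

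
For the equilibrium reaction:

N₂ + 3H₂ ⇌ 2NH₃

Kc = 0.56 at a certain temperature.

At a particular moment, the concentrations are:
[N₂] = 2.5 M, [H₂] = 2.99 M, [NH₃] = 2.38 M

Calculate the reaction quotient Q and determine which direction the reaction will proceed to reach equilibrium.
Q = 0.085, Q < K, reaction proceeds forward (toward products)

Q = ([NH₃]^2) / ([N₂] × [H₂]^3)
  = ((2.38)^2) / ((2.5)·(2.99)^3) = 5.6644/66.827 = 0.08476
Since Q = 0.08476 < Kc = 0.56, the reaction proceeds forward (toward products) to reach equilibrium.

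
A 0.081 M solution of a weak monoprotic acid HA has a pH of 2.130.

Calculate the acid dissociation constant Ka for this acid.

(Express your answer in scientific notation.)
K_a = 7.47e-04

[H⁺] = 10^(−pH) = 10^(−2.130) = 7.413e-03 M. For HA ⇌ H⁺ + A⁻, Ka = x²/(C − x) = (7.413e-03)²/(0.081 − 7.413e-03) = 7.47e-04.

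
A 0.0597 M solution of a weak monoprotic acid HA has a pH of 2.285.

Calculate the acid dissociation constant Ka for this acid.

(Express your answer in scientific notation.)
K_a = 4.94e-04

[H⁺] = 10^(−pH) = 10^(−2.285) = 5.188e-03 M. For HA ⇌ H⁺ + A⁻, Ka = x²/(C − x) = (5.188e-03)²/(0.0597 − 5.188e-03) = 4.94e-04.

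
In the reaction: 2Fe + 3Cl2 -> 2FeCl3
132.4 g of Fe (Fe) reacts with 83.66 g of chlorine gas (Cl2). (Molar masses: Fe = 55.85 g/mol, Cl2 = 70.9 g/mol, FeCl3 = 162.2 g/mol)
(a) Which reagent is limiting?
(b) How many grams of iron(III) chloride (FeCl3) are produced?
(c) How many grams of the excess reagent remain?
(a) Cl2, (b) 127.6 g, (c) 88.47 g

Moles of Fe = 132.4 g ÷ 55.85 g/mol = 2.37064 mol
Moles of Cl2 = 83.66 g ÷ 70.9 g/mol = 1.17997 mol
Moles ÷ coefficient: Fe: 2.37064/2 = 1.185, Cl2: 1.17997/3 = 0.3933
(a) Cl2 has the smaller value, so Cl2 is the limiting reagent.
(b) Moles of FeCl3 = 1.17997 mol Cl2 × (2/3) = 0.786648 mol; mass = 0.786648 mol × 162.2 g/mol = 127.6 g
(c) Fe consumed = 1.17997 × (2/3) = 0.786648 mol; remaining = 2.37064 − 0.786648 = 1.58399 mol; mass = 1.58399 mol × 55.85 g/mol = 88.47 g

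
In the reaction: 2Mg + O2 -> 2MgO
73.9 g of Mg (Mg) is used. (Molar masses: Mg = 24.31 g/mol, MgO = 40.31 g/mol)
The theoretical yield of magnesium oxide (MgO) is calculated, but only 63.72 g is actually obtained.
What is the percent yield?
Moles of Mg = 73.9 g ÷ 24.31 g/mol = 3.0399 mol
Mole ratio: 2 mol MgO / 2 mol Mg
Moles of MgO = 3.0399 × (2/2) = 3.0399 mol
Theoretical yield = 3.0399 mol × 40.31 g/mol = 122.54 g
Actual yield = 63.72 g
Percent yield = (63.72 / 122.54) × 100% = 52.0%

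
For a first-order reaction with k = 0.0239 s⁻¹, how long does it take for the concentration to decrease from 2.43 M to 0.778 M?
47.65 s

From ln[A] = ln[A]₀ - k·t: t = ln([A]₀/[A])/k = ln(2.43/0.778)/0.0239 = ln(3.1234)/0.0239 = 1.1389/0.0239 = 47.65 s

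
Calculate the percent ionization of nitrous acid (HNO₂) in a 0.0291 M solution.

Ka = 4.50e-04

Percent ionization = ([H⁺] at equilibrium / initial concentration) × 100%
Percent ionization = 11.7%

Let x = [H⁺]. Ka = x²/(C - x) ⇒ x² + (4.50e-04)x - (4.50e-04)(0.0291) = 0. x = 3.4007e-03. Percent = (3.4007e-03/0.0291) × 100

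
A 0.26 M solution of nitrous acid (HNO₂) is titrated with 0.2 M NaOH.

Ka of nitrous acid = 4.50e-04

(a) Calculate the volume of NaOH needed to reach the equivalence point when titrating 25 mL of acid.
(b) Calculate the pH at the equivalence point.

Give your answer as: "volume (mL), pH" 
V = 32.5 mL, pH = 8.20

(a) At equivalence: moles acid = moles base.
moles acid = 0.26 × 0.025 = 0.0065 mol; V_NaOH = 0.0065/0.2 = 0.0325 L = 32.5 mL.
(b) At equivalence, all acid → conjugate base A⁻ at [A⁻] = 0.0065/0.0575 = 0.113 M.
Kb = Kw/Ka = 1.0e-14/4.50e-04 = 2.222e-11; [OH⁻] = √(Kb·[A⁻]) = 1.585e-06; pOH = 5.80; pH = 14 − pOH = 8.20.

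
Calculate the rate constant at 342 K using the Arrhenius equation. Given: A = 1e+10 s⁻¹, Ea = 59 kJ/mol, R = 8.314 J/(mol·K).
9.74e+00 s⁻¹

k = A·exp(-Ea/(R·T)) = 1e+10·exp(-59000/(8.314·342)) = 1e+10·exp(-20.7499) = 1e+10·9.7372e-10 = 9.74e+00 s⁻¹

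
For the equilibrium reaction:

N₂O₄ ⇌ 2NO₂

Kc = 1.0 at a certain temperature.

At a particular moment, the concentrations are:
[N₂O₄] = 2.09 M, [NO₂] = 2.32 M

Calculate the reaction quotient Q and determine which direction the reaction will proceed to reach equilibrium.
Q = 2.575, Q > K, reaction proceeds reverse (toward reactants)

Q = ([NO₂]^2) / ([N₂O₄])
  = ((2.32)^2) / ((2.09)) = 5.3824/2.09 = 2.575
Since Q = 2.575 > Kc = 1.0, the reaction proceeds reverse (toward reactants) to reach equilibrium.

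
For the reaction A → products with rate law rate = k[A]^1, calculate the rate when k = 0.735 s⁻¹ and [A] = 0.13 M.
0.09555 M/s

rate = k·[A]^1 = 0.735·(0.13)^1 = 0.735·0.13 = 0.09555 M/s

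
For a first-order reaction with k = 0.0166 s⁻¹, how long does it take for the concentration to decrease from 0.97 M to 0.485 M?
41.76 s

From ln[A] = ln[A]₀ - k·t: t = ln([A]₀/[A])/k = ln(0.97/0.485)/0.0166 = ln(2.0000)/0.0166 = 0.6931/0.0166 = 41.76 s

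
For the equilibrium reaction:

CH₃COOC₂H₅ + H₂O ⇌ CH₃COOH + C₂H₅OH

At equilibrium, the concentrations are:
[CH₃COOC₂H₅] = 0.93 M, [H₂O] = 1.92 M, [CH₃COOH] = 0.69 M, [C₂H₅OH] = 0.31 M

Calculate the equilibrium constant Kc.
K_c = 0.1198

Kc = ([CH₃COOH] × [C₂H₅OH]) / ([CH₃COOC₂H₅] × [H₂O])
   = ((0.69)·(0.31)) / ((0.93)·(1.92))
   = 0.2139 / 1.7856 = 0.1198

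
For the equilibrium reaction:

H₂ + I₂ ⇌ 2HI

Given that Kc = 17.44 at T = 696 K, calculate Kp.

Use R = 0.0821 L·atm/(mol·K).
K_p = 17.4400

Δn = (moles gaseous products) − (moles gaseous reactants) = 0
T = 696 K; RT = 0.0821 × 696 = 57.1416
Kp = Kc·(RT)^Δn = 17.44 × (57.1416)^0 = 17.44 × 1 = 17.4400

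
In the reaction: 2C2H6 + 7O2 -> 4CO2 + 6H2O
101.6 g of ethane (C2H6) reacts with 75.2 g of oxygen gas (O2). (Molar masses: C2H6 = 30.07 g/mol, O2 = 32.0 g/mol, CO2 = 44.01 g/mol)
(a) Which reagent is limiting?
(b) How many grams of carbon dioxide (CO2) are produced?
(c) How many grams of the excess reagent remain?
(a) O2, (b) 59.1 g, (c) 81.41 g

Moles of C2H6 = 101.6 g ÷ 30.07 g/mol = 3.37878 mol
Moles of O2 = 75.2 g ÷ 32.0 g/mol = 2.35 mol
Moles ÷ coefficient: C2H6: 3.37878/2 = 1.689, O2: 2.35/7 = 0.3357
(a) O2 has the smaller value, so O2 is the limiting reagent.
(b) Moles of CO2 = 2.35 mol O2 × (4/7) = 1.34286 mol; mass = 1.34286 mol × 44.01 g/mol = 59.1 g
(c) C2H6 consumed = 2.35 × (2/7) = 0.671429 mol; remaining = 3.37878 − 0.671429 = 2.70735 mol; mass = 2.70735 mol × 30.07 g/mol = 81.41 g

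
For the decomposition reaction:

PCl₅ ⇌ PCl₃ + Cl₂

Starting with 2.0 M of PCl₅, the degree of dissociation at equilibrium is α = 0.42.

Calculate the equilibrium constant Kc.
K_c = 0.6083

x = α·[A]₀ = 0.42 × 2.0 = 0.84 M dissociated.
At eq: [PCl₅] = 2.0 − 0.84 = 1.16 M; [PCl₃] = [Cl₂] = x = 0.84 M.
Kc = [PCl₃][Cl₂]/[PCl₅] = (0.84)²/1.16 = 0.6083.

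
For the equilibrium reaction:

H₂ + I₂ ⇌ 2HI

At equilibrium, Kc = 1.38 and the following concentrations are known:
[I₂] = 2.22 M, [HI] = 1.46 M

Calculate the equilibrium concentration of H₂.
[H₂] = 0.6958 M

Kc = ([HI]^2) / ([H₂] × [I₂]) = 1.38
[H₂]^1 = (product terms)/(Kc · other reactant terms) = 2.1316 / (1.38 · 2.22) = 0.69578
[H₂] = 0.6958 M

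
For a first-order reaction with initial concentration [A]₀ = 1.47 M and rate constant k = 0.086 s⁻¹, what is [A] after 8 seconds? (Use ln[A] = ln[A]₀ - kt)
0.7388 M

ln[A] = ln[A]₀ - k·t = ln(1.47) - (0.086)·(8) = 0.3853 - 0.6880 = -0.3027
[A] = e^(-0.3027) = 0.7388 M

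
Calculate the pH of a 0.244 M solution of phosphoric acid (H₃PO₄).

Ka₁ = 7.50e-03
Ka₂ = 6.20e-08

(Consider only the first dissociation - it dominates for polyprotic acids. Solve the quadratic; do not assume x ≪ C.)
pH = 1.41

x² + Ka₁·x − Ka₁·C = 0 with Ka₁ = 7.50e-03, C = 0.244.
x = (−Ka₁ + √(Ka₁² + 4·Ka₁·C))/2 = 3.9193e-02 M, so pH = 1.41.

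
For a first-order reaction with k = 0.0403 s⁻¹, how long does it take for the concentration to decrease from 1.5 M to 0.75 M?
17.20 s

From ln[A] = ln[A]₀ - k·t: t = ln([A]₀/[A])/k = ln(1.5/0.75)/0.0403 = ln(2.0000)/0.0403 = 0.6931/0.0403 = 17.20 s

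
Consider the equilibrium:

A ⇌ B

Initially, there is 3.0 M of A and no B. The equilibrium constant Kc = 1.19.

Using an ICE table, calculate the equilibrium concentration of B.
[B] = 1.630 M

ICE: [A] = 3.0 − x, [B] = x.
Kc = x/(3.0 − x) = 1.19 ⇒ x = 1.19·3.0/(1 + 1.19) = 3.57/2.19 = 1.63.
[B] = x = 1.630 M.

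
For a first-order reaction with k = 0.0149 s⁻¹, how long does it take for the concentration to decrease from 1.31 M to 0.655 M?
46.52 s

From ln[A] = ln[A]₀ - k·t: t = ln([A]₀/[A])/k = ln(1.31/0.655)/0.0149 = ln(2.0000)/0.0149 = 0.6931/0.0149 = 46.52 s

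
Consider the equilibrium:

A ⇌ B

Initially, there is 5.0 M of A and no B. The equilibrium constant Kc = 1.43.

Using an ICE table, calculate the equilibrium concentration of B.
[B] = 2.942 M

ICE: [A] = 5.0 − x, [B] = x.
Kc = x/(5.0 − x) = 1.43 ⇒ x = 1.43·5.0/(1 + 1.43) = 7.15/2.43 = 2.942.
[B] = x = 2.942 M.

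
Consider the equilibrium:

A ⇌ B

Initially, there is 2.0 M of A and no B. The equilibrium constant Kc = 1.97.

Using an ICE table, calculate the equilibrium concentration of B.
[B] = 1.327 M

ICE: [A] = 2.0 − x, [B] = x.
Kc = x/(2.0 − x) = 1.97 ⇒ x = 1.97·2.0/(1 + 1.97) = 3.94/2.97 = 1.327.
[B] = x = 1.327 M.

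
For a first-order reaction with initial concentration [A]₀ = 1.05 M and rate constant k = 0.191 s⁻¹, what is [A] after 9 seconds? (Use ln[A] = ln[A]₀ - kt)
0.1882 M

ln[A] = ln[A]₀ - k·t = ln(1.05) - (0.191)·(9) = 0.0488 - 1.7190 = -1.6702
[A] = e^(-1.6702) = 0.1882 M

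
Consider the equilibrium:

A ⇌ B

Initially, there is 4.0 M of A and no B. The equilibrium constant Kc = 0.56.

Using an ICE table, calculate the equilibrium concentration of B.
[B] = 1.436 M

ICE: [A] = 4.0 − x, [B] = x.
Kc = x/(4.0 − x) = 0.56 ⇒ x = 0.56·4.0/(1 + 0.56) = 2.24/1.56 = 1.436.
[B] = x = 1.436 M.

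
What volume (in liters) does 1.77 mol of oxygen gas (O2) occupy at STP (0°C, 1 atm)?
At STP, 1 mol of gas occupies 22.4 L
Volume = 1.77 mol × 22.4 L/mol = 39.65 L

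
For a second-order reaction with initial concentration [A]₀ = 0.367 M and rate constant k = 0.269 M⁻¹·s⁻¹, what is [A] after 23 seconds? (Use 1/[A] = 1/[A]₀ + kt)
0.1122 M

1/[A] = 1/[A]₀ + k·t = 1/0.367 + (0.269)·(23) = 2.7248 + 6.1870 = 8.9118
[A] = 1/8.9118 = 0.1122 M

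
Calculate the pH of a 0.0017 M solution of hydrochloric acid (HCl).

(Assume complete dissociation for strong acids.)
pH = 2.77

[H⁺] = 0.0017 M for strong acid. pH = -log[H⁺] = -log(0.0017)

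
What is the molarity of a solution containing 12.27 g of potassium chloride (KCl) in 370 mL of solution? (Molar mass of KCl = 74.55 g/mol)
Moles of KCl = 12.27 g ÷ 74.55 g/mol = 0.164588 mol
Volume = 370 mL = 0.37 L
Molarity = 0.164588 mol ÷ 0.37 L = 0.4448 M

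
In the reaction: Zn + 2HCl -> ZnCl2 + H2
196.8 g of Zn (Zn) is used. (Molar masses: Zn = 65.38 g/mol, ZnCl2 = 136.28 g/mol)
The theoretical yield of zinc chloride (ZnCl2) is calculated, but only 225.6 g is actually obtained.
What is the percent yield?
Moles of Zn = 196.8 g ÷ 65.38 g/mol = 3.01009 mol
Mole ratio: 1 mol ZnCl2 / 1 mol Zn
Moles of ZnCl2 = 3.01009 × (1/1) = 3.01009 mol
Theoretical yield = 3.01009 mol × 136.28 g/mol = 410.22 g
Actual yield = 225.6 g
Percent yield = (225.6 / 410.22) × 100% = 55.0%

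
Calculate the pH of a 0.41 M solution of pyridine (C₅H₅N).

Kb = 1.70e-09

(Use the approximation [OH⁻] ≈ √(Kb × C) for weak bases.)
pH = 9.42

[OH⁻] = √(Kb × C) = √(1.70e-09 × 0.41) = 2.6401e-05. pOH = 4.58, pH = 14 - pOH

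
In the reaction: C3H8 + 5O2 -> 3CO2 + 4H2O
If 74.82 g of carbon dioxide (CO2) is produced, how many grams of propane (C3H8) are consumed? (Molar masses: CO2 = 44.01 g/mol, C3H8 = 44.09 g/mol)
Moles of CO2 = 74.82 g ÷ 44.01 g/mol = 1.70007 mol
Mole ratio: 1 mol C3H8 / 3 mol CO2
Moles of C3H8 = 1.70007 × (1/3) = 0.566689 mol
Mass of C3H8 = 0.566689 mol × 44.09 g/mol = 24.99 g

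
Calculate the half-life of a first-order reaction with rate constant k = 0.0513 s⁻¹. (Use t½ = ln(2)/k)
13.51 s

t½ = ln(2)/k = 0.6931/0.0513 = 13.51 s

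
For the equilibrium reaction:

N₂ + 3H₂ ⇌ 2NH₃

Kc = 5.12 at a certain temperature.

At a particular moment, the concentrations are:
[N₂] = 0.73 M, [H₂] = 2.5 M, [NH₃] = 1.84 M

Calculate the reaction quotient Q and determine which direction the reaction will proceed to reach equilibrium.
Q = 0.297, Q < K, reaction proceeds forward (toward products)

Q = ([NH₃]^2) / ([N₂] × [H₂]^3)
  = ((1.84)^2) / ((0.73)·(2.5)^3) = 3.3856/11.406 = 0.2968
Since Q = 0.2968 < Kc = 5.12, the reaction proceeds forward (toward products) to reach equilibrium.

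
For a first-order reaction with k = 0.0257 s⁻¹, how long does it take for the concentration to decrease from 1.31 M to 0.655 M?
26.97 s

From ln[A] = ln[A]₀ - k·t: t = ln([A]₀/[A])/k = ln(1.31/0.655)/0.0257 = ln(2.0000)/0.0257 = 0.6931/0.0257 = 26.97 s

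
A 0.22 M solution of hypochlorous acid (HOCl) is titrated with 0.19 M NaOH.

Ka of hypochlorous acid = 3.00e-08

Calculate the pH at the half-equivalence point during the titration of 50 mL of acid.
pH = pKa = 7.52

At the half-equivalence point, [HA] = [A⁻], so by Henderson–Hasselbalch pH = pKa + log(1) = pKa.
pKa = −log(3.00e-08) = 7.52.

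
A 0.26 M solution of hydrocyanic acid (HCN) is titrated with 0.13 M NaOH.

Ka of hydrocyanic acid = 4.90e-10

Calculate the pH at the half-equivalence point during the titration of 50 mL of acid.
pH = pKa = 9.31

At the half-equivalence point, [HA] = [A⁻], so by Henderson–Hasselbalch pH = pKa + log(1) = pKa.
pKa = −log(4.90e-10) = 9.31.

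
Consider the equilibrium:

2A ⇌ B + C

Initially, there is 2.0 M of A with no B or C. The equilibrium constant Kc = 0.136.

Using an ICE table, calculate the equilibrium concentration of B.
[B] = 0.424 M

ICE: [A] = 2.0 − 2x, [B] = [C] = x.
Kc = x²/(2.0 − 2x)² = 0.136 ⇒ √Kc = x/(2.0 − 2x).
x = √0.136·2.0/(1 + 2√0.136) = 0.36878·2.0/1.7376 = 0.42448.
[B] = x = 0.424 M.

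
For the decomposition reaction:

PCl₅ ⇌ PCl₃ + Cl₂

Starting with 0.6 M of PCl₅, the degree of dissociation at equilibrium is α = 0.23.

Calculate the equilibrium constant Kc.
K_c = 0.0412

x = α·[A]₀ = 0.23 × 0.6 = 0.138 M dissociated.
At eq: [PCl₅] = 0.6 − 0.138 = 0.462 M; [PCl₃] = [Cl₂] = x = 0.138 M.
Kc = [PCl₃][Cl₂]/[PCl₅] = (0.138)²/0.462 = 0.04122.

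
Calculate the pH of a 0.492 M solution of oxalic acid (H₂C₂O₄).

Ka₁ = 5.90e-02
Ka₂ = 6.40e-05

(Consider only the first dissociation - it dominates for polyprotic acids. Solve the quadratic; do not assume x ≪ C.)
pH = 0.84

x² + Ka₁·x − Ka₁·C = 0 with Ka₁ = 5.90e-02, C = 0.492.
x = (−Ka₁ + √(Ka₁² + 4·Ka₁·C))/2 = 1.4341e-01 M, so pH = 0.84.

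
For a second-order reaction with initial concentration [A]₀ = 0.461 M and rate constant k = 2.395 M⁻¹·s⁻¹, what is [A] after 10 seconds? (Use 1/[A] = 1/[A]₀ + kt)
0.0383 M

1/[A] = 1/[A]₀ + k·t = 1/0.461 + (2.395)·(10) = 2.1692 + 23.9500 = 26.1192
[A] = 1/26.1192 = 0.0383 M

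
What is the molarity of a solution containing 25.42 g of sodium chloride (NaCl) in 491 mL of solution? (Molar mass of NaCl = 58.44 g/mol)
Moles of NaCl = 25.42 g ÷ 58.44 g/mol = 0.434976 mol
Volume = 491 mL = 0.491 L
Molarity = 0.434976 mol ÷ 0.491 L = 0.8859 M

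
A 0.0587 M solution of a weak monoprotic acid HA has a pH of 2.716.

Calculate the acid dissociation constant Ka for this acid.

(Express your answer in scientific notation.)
K_a = 6.51e-05

[H⁺] = 10^(−pH) = 10^(−2.716) = 1.923e-03 M. For HA ⇌ H⁺ + A⁻, Ka = x²/(C − x) = (1.923e-03)²/(0.0587 − 1.923e-03) = 6.51e-05.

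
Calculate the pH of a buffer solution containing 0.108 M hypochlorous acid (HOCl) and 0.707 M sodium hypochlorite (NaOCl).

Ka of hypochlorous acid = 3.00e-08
pH = 8.34

pKa = -log(3.00e-08) = 7.52. pH = pKa + log([A⁻]/[HA]) = 7.52 + log(0.707/0.108)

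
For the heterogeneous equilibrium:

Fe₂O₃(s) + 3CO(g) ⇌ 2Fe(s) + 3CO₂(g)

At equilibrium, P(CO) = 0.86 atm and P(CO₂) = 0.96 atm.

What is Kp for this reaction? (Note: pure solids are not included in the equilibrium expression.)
K_p = 1.391

Solids (Fe₂O₃, Fe) are excluded.
Kp = P(CO₂)³/P(CO)³ = (0.96)³/(0.86)³ = 0.8847/0.6361 = 1.391.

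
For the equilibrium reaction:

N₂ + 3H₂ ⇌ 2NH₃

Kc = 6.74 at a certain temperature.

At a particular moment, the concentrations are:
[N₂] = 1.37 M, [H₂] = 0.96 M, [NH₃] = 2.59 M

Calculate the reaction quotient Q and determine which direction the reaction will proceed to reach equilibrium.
Q = 5.534, Q < K, reaction proceeds forward (toward products)

Q = ([NH₃]^2) / ([N₂] × [H₂]^3)
  = ((2.59)^2) / ((1.37)·(0.96)^3) = 6.7081/1.2121 = 5.534
Since Q = 5.534 < Kc = 6.74, the reaction proceeds forward (toward products) to reach equilibrium.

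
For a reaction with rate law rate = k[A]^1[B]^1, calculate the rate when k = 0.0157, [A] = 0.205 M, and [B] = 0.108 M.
0.0003476 M/s

rate = k·[A]^1·[B]^1 = 0.0157·(0.205)^1·(0.108)^1 = 0.0157·0.205·0.108 = 0.0003476 M/s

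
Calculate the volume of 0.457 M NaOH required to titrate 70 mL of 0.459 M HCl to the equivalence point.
V_{base} = 70.3 mL

At equivalence: moles acid = moles base.
moles HCl = 0.459 M × 0.07 L = 0.03213 mol
V_NaOH = 0.03213 mol ÷ 0.457 M = 0.07031 L = 70.3 mL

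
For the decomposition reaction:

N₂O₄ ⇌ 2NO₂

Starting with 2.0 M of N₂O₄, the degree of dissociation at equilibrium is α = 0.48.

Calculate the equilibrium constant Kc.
K_c = 3.5446

x = α·[A]₀ = 0.48 × 2.0 = 0.96 M dissociated.
At eq: [N₂O₄] = 2.0 − 0.96 = 1.04 M; [NO₂] = 2x = 1.92 M.
Kc = [NO₂]²/[N₂O₄] = (1.92)²/1.04 = 3.545.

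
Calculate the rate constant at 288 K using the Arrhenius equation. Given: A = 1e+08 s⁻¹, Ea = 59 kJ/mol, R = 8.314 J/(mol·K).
1.99e-03 s⁻¹

k = A·exp(-Ea/(R·T)) = 1e+08·exp(-59000/(8.314·288)) = 1e+08·exp(-24.6405) = 1e+08·1.9896e-11 = 1.99e-03 s⁻¹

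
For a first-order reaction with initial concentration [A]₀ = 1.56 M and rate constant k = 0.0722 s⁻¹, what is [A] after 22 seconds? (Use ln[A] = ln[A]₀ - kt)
0.3186 M

ln[A] = ln[A]₀ - k·t = ln(1.56) - (0.0722)·(22) = 0.4447 - 1.5884 = -1.1437
[A] = e^(-1.1437) = 0.3186 M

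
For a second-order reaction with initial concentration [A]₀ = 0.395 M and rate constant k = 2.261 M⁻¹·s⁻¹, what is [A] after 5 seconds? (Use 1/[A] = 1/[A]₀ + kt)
0.0723 M

1/[A] = 1/[A]₀ + k·t = 1/0.395 + (2.261)·(5) = 2.5316 + 11.3050 = 13.8366
[A] = 1/13.8366 = 0.0723 M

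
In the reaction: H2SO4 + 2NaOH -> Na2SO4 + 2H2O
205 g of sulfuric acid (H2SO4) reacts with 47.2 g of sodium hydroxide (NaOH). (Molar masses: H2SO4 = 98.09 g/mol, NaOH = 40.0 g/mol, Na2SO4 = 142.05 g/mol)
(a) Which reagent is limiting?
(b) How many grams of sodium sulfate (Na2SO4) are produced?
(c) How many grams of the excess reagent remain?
(a) NaOH, (b) 83.81 g, (c) 147.1 g

Moles of H2SO4 = 205 g ÷ 98.09 g/mol = 2.08992 mol
Moles of NaOH = 47.2 g ÷ 40.0 g/mol = 1.18 mol
Moles ÷ coefficient: H2SO4: 2.08992/1 = 2.09, NaOH: 1.18/2 = 0.59
(a) NaOH has the smaller value, so NaOH is the limiting reagent.
(b) Moles of Na2SO4 = 1.18 mol NaOH × (1/2) = 0.59 mol; mass = 0.59 mol × 142.05 g/mol = 83.81 g
(c) H2SO4 consumed = 1.18 × (1/2) = 0.59 mol; remaining = 2.08992 − 0.59 = 1.49992 mol; mass = 1.49992 mol × 98.09 g/mol = 147.1 g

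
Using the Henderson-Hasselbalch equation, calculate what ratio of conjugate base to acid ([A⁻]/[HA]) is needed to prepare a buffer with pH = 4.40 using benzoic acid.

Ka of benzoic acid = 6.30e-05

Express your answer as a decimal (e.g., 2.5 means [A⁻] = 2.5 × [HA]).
[A⁻]/[HA] = 1.582

pKa = −log(6.30e-05) = 4.2007. pH = pKa + log([A⁻]/[HA]). 4.40 = 4.2007 + log(ratio). log(ratio) = 4.40 − 4.2007 = 0.1993. ratio = 10^(0.1993) = 1.582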